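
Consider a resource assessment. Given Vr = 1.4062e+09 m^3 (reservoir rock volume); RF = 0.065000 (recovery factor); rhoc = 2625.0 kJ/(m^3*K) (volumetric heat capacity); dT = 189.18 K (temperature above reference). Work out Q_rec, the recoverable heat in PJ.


Step 1: Q_s = Vr*rhoc*dT/1e12 = 1.4062e+09*2625.0*189.18/1e12 = 698.3154 PJ
Step 2: Q_rec = Q_s * RF = 698.3154 * 0.065 = 45.391 PJ
Q_rec = 45.391 PJ


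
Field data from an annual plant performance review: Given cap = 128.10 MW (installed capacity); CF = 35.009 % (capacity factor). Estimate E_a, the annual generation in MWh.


E_a = CF / 100 * cap * 8760
E_a = 35.009 / 100 * 128.10 * 8760
E_a = 3.9286e+05 MWh


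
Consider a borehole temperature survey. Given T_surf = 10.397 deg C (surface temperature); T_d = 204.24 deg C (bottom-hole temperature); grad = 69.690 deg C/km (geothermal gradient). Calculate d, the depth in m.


d = (T_d - T_surf) / grad * 1000
d = (204.24 - 10.397) / 69.690 * 1000
d = 2781.5 m


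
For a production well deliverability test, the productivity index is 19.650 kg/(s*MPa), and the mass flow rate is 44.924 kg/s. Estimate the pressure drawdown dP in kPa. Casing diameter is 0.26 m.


dP = mdot * 1000 / PI
dP = 44.924 * 1000 / 19.650
dP = 2286.2 kPa


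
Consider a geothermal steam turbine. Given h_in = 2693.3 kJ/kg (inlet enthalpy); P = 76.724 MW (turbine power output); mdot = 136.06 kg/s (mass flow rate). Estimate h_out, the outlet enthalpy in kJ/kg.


h_out = h_in - P * 1000 / mdot
h_out = 2693.3 - 76.724 * 1000 / 136.06
h_out = 2129.4 kJ/kg


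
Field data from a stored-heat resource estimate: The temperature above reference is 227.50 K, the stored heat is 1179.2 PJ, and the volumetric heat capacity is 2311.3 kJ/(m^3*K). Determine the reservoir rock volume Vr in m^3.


Vr = Q_s * 1e12 / (rhoc * dT)
Vr = 1179.2 * 1e12 / (2311.3 * 227.50)
Vr = 2.2426e+09 m^3


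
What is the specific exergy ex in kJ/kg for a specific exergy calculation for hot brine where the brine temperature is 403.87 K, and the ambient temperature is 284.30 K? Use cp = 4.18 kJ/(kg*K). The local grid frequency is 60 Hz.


ex = cp * ((T_b - T_0) - T_0 * ln(T_b/T_0))
ex = 4.18 * ((403.87 - 284.30) - 284.30 * ln(403.87/284.30))
ex = 82.608 kJ/kg


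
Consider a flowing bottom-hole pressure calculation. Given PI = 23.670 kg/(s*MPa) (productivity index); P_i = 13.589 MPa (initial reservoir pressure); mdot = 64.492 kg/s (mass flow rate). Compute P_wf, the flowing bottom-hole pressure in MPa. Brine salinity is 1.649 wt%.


P_wf = P_i - mdot / PI
P_wf = 13.589 - 64.492 / 23.670
P_wf = 10.864 MPa


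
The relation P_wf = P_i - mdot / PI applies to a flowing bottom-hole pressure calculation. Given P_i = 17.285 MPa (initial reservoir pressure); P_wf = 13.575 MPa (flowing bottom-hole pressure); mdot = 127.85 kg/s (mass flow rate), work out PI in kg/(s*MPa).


PI = mdot / (P_i - P_wf)
PI = 127.85 / (17.285 - 13.575)
PI = 34.461 kg/(s*MPa)


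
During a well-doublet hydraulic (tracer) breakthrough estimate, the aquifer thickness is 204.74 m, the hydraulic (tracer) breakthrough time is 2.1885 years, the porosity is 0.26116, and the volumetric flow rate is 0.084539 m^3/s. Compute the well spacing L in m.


L = sqrt(t_bt*365.25*86400*3*Qv / (pi*hr*phi))
L = sqrt(2.1885*365.25*86400*3*0.084539 / (pi*204.74*0.26116))
L = 322.91 m


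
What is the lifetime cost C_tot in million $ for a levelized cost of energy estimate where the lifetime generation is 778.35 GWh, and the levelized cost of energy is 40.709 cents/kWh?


C_tot = LCOE / 100 * E_tot
C_tot = 40.709 / 100 * 778.35
C_tot = 316.86 million $


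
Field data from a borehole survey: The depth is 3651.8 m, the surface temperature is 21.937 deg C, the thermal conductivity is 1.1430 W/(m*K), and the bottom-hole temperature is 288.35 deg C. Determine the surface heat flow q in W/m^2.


Step 1: grad = (T_d - T_surf)/d * 1000 = (288.35 - 21.937)/3651.8 * 1000 = 72.95389 deg C/km
Step 2: q = k * grad / 1000 = 1.143 * 72.95389 / 1000 = 0.083386 W/m^2
q = 0.083386 W/m^2


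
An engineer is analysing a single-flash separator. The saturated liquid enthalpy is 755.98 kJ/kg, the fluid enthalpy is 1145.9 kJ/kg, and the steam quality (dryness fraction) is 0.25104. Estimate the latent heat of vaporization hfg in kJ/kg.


hfg = (h - hf) / x
hfg = (1145.9 - 755.98) / 0.25104
hfg = 1553.2 kJ/kg


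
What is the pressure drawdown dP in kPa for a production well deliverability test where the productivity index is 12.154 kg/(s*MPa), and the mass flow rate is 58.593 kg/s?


dP = mdot * 1000 / PI
dP = 58.593 * 1000 / 12.154
dP = 4820.9 kPa


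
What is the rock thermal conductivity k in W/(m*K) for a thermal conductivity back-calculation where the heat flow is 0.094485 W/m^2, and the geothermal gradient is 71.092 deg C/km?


k = q / (grad / 1000)
k = 0.094485 / (71.092 / 1000)
k = 1.3291 W/(m*K)


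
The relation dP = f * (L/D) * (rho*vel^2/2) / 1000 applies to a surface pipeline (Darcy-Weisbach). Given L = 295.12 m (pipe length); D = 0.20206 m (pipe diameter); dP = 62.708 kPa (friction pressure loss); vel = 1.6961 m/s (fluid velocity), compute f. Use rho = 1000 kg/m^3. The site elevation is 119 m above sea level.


f = dP*1000 / ((L/D)*(rho*vel^2/2))
f = 62.708*1000 / ((295.12/0.20206)*(1000*1.6961^2/2))
f = 0.029849


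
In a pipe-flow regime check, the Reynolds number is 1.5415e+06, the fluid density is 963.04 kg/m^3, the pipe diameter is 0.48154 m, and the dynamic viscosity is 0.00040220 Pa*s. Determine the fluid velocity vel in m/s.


vel = Re * mu / (rho * D)
vel = 1.5415e+06 * 0.00040220 / (963.04 * 0.48154)
vel = 1.3369 m/s


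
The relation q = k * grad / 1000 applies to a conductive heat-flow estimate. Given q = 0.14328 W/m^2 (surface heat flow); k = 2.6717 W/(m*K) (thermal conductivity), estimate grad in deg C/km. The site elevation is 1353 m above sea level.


grad = q * 1000 / k
grad = 0.14328 * 1000 / 2.6717
grad = 53.629 deg C/km


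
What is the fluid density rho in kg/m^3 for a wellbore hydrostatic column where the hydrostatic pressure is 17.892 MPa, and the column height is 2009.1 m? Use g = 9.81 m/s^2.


rho = P * 1e6 / (g * h)
rho = 17.892 * 1e6 / (9.81 * 2009.1)
rho = 907.80 kg/m^3


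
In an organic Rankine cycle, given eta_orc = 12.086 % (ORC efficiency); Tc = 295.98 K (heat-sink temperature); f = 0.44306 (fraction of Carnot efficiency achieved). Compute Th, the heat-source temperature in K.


Th = Tc / (1 - (eta_orc/100)/f)
Th = 295.98 / (1 - (12.086/100)/0.44306)
Th = 407.00 K


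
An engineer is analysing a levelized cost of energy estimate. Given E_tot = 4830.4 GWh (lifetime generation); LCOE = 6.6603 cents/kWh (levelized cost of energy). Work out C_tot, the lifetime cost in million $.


C_tot = LCOE / 100 * E_tot
C_tot = 6.6603 / 100 * 4830.4
C_tot = 321.72 million $


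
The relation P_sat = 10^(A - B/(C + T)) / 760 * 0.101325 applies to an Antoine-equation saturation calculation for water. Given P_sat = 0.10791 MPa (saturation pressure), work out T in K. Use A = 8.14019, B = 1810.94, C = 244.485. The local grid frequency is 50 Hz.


T = B / (A - log10(P_sat * 760 / 0.101325)) - C
T = 1810.94 / (8.14019 - log10(0.10791 * 760 / 0.101325)) - 244.485
T = 101.6406 deg C
Convert to K: 101.6406 + 273.15 = 374.79 K
T = 374.79 K


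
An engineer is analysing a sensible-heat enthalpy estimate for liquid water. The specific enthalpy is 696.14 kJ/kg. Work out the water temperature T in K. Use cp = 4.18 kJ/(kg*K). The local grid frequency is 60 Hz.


T = h / cp
T = 696.14 / 4.18
T = 166.5407 deg C
Convert to K: 166.5407 + 273.15 = 439.69 K
T = 439.69 K


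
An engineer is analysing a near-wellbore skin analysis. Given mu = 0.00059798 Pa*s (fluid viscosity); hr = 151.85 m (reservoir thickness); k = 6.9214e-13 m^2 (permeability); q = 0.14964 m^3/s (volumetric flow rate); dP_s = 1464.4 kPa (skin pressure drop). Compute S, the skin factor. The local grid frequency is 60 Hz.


S = dP_s * 1000 * 2*pi*k*hr / (q*mu)
S = 1464.4 * 1000 * 2*pi*6.9214e-13*151.85 / (0.14964*0.00059798)
S = 10.807


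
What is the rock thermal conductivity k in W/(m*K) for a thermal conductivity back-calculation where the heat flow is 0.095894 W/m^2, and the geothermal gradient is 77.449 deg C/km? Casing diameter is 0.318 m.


k = q / (grad / 1000)
k = 0.095894 / (77.449 / 1000)
k = 1.2382 W/(m*K)


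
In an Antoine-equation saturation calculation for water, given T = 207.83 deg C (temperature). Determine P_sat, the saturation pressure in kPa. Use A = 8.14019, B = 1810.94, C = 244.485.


P_sat = 10^(A - B/(C + T)) / 760 * 0.101325
P_sat = 10^(8.14019 - 1810.94/(244.485 + 207.83)) / 760 * 0.101325
P_sat = 1.825487 MPa
Convert: 1.825487 MPa * 1000.0 = 1825.5 kPa
P_sat = 1825.5 kPa


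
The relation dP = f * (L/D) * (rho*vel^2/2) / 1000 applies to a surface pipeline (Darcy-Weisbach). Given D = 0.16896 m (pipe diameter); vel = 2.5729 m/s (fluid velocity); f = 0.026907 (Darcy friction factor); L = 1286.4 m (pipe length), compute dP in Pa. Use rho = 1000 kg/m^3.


dP = f * (L/D) * (rho*vel^2/2) / 1000
dP = 0.026907 * (1286.4/0.16896) * (1000*2.5729^2/2) / 1000
dP = 678.0680 kPa
Convert: 678.0680 kPa * 1000.0 = 6.7807e+05 Pa
dP = 6.7807e+05 Pa


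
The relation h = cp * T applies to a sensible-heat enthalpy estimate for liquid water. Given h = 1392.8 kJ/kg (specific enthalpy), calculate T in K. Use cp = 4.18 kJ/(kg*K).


T = h / cp
T = 1392.8 / 4.18
T = 333.2057 deg C
Convert to K: 333.2057 + 273.15 = 606.36 K
T = 606.36 K


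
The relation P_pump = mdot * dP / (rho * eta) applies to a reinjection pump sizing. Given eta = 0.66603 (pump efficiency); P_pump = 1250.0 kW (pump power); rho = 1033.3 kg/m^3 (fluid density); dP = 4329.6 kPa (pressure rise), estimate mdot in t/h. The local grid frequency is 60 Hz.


mdot = P_pump * rho * eta / dP
mdot = 1250.0 * 1033.3 * 0.66603 / 4329.6
mdot = 198.6930 kg/s
Convert: 198.6930 kg/s * 3.6 = 715.29 t/h
mdot = 715.29 t/h


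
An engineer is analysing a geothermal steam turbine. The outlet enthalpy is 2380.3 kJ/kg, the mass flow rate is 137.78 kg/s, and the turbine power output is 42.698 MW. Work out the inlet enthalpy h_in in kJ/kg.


h_in = h_out + P * 1000 / mdot
h_in = 2380.3 + 42.698 * 1000 / 137.78
h_in = 2690.2 kJ/kg


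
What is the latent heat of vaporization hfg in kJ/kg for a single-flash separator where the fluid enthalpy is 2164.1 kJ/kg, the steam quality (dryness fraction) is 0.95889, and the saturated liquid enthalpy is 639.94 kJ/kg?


hfg = (h - hf) / x
hfg = (2164.1 - 639.94) / 0.95889
hfg = 1589.5 kJ/kg


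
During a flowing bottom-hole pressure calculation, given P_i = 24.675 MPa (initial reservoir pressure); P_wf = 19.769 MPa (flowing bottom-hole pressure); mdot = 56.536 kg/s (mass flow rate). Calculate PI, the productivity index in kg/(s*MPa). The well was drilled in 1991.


PI = mdot / (P_i - P_wf)
PI = 56.536 / (24.675 - 19.769)
PI = 11.524 kg/(s*MPa)


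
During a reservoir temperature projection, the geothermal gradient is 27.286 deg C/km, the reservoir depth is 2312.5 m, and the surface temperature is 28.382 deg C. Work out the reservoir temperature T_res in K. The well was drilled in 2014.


T_res = T_surf + grad * d / 1000
T_res = 28.382 + 27.286 * 2312.5 / 1000
T_res = 91.48087 deg C
Convert to K: 91.48087 + 273.15 = 364.63 K
T_res = 364.63 K


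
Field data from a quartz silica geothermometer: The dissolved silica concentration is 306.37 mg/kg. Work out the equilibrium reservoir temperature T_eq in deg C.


T_eq = 1309 / (5.19 - log10(SiO2)) - 273.15
T_eq = 1309 / (5.19 - log10(306.37)) - 273.15
T_eq = 210.99 deg C


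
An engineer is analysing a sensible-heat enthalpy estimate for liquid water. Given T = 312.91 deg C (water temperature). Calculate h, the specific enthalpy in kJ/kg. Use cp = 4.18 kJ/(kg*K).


h = cp * T
h = 4.18 * 312.91
h = 1308.0 kJ/kg


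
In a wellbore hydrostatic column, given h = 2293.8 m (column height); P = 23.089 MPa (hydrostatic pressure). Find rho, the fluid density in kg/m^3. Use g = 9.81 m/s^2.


rho = P * 1e6 / (g * h)
rho = 23.089 * 1e6 / (9.81 * 2293.8)
rho = 1026.1 kg/m^3


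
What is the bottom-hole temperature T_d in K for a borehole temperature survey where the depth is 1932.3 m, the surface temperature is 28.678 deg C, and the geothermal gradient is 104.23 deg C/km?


T_d = T_surf + grad * d / 1000
T_d = 28.678 + 104.23 * 1932.3 / 1000
T_d = 230.0816 deg C
Convert to K: 230.0816 + 273.15 = 503.23 K
T_d = 503.23 K


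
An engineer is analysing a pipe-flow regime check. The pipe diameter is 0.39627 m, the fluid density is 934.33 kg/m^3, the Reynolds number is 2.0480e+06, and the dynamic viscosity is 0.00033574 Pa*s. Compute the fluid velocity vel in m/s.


vel = Re * mu / (rho * D)
vel = 2.0480e+06 * 0.00033574 / (934.33 * 0.39627)
vel = 1.8571 m/s


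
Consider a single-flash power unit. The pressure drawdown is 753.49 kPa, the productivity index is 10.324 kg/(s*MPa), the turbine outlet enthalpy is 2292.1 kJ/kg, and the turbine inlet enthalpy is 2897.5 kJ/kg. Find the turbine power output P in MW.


Step 1: mdot = PI * dP / 1000 = 10.324 * 753.49 / 1000 = 7.779031 kg/s
Step 2: P = mdot*(h_in - h_out)/1000 = 7.779031*(2897.5 - 2292.1)/1000 = 4.7094 MW
P = 4.7094 MW


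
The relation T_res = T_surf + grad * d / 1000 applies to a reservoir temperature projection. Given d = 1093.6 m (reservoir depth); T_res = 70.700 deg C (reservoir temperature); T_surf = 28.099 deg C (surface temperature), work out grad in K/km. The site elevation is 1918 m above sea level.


grad = (T_res - T_surf) / d * 1000
grad = (70.700 - 28.099) / 1093.6 * 1000
grad = 38.95483 deg C/km
Convert: 38.95483 deg C/km * 1.0 = 38.955 K/km
grad = 38.955 K/km


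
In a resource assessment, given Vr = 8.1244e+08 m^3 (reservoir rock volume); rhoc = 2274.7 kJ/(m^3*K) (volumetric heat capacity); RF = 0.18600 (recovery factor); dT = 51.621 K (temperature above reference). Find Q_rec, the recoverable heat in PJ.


Step 1: Q_s = Vr*rhoc*dT/1e12 = 8.1244e+08*2274.7*51.621/1e12 = 95.39856 PJ
Step 2: Q_rec = Q_s * RF = 95.39856 * 0.186 = 17.744 PJ
Q_rec = 17.744 PJ


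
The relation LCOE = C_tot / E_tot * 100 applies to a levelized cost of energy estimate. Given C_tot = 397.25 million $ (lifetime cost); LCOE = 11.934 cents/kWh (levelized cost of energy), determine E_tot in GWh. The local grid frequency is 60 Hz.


E_tot = C_tot / LCOE * 100
E_tot = 397.25 / 11.934 * 100
E_tot = 3328.7 GWh


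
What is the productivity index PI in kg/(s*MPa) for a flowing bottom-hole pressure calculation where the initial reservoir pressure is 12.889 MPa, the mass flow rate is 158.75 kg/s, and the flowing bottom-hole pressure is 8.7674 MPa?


PI = mdot / (P_i - P_wf)
PI = 158.75 / (12.889 - 8.7674)
PI = 38.517 kg/(s*MPa)


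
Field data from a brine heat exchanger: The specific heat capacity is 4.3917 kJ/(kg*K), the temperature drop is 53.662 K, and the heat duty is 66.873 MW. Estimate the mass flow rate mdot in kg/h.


mdot = Q * 1000 / (cp * dT)
mdot = 66.873 * 1000 / (4.3917 * 53.662)
mdot = 283.7601 kg/s
Convert: 283.7601 kg/s * 3600.0 = 1.0215e+06 kg/h
mdot = 1.0215e+06 kg/h


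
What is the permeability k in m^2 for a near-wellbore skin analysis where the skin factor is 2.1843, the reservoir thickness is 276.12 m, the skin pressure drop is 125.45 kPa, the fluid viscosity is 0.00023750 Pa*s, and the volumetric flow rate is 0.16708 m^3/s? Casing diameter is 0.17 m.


k = S*q*mu / (2*pi*dP_s*1000*hr)
k = 2.1843*0.16708*0.00023750 / (2*pi*125.45*1000*276.12)
k = 3.9825e-13 m^2


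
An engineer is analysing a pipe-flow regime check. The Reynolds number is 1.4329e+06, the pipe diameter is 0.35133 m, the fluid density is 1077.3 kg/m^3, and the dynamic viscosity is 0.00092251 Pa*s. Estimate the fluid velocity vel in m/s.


vel = Re * mu / (rho * D)
vel = 1.4329e+06 * 0.00092251 / (1077.3 * 0.35133)
vel = 3.4925 m/s


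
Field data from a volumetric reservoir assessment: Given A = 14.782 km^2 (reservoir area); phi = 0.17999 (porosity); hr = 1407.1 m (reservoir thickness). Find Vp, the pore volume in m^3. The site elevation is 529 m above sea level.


Vp = A * 1e6 * hr * phi
Vp = 14.782 * 1e6 * 1407.1 * 0.17999
Vp = 3.7437e+09 m^3


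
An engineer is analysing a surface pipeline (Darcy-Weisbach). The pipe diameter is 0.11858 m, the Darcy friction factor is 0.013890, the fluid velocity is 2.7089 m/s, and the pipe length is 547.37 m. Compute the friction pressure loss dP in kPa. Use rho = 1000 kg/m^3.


dP = f * (L/D) * (rho*vel^2/2) / 1000
dP = 0.013890 * (547.37/0.11858) * (1000*2.7089^2/2) / 1000
dP = 235.25 kPa


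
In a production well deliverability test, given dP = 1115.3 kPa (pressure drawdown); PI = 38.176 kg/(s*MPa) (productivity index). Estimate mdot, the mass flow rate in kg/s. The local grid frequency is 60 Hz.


mdot = PI * dP / 1000
mdot = 38.176 * 1115.3 / 1000
mdot = 42.578 kg/s


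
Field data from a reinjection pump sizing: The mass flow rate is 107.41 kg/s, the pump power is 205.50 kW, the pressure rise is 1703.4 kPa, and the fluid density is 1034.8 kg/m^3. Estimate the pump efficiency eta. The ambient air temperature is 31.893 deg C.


eta = mdot * dP / (rho * P_pump)
eta = 107.41 * 1703.4 / (1034.8 * 205.50)
eta = 0.86039


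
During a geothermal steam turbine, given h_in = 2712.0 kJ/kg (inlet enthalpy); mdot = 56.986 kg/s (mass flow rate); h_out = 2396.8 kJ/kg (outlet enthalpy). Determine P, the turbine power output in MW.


P = mdot * (h_in - h_out) / 1000
P = 56.986 * (2712.0 - 2396.8) / 1000
P = 17.962 MW


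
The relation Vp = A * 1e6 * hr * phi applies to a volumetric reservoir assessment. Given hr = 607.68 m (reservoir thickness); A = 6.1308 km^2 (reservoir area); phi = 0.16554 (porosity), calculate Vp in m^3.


Vp = A * 1e6 * hr * phi
Vp = 6.1308 * 1e6 * 607.68 * 0.16554
Vp = 6.1673e+08 m^3


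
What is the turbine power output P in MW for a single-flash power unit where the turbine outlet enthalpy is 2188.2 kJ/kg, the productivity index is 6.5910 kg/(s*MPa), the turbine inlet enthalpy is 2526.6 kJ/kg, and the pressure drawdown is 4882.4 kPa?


Step 1: mdot = PI * dP / 1000 = 6.591 * 4882.4 / 1000 = 32.17990 kg/s
Step 2: P = mdot*(h_in - h_out)/1000 = 32.17990*(2526.6 - 2188.2)/1000 = 10.890 MW
P = 10.890 MW


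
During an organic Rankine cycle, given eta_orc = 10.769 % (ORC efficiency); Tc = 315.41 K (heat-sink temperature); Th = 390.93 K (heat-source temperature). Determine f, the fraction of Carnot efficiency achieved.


f = (eta_orc/100) / (1 - Tc/Th)
f = (10.769/100) / (1 - 315.41/390.93)
f = 0.55746


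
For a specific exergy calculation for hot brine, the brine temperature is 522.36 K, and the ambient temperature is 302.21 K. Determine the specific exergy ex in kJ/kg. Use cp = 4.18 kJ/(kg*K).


ex = cp * ((T_b - T_0) - T_0 * ln(T_b/T_0))
ex = 4.18 * ((522.36 - 302.21) - 302.21 * ln(522.36/302.21))
ex = 228.94 kJ/kg


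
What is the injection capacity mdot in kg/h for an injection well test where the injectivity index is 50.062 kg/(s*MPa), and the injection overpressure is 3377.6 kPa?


mdot = II * dP / 1000
mdot = 50.062 * 3377.6 / 1000
mdot = 169.0894 kg/s
Convert: 169.0894 kg/s * 3600.0 = 6.0872e+05 kg/h
mdot = 6.0872e+05 kg/h


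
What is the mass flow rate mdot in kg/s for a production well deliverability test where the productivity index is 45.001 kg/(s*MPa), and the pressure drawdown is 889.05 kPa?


mdot = PI * dP / 1000
mdot = 45.001 * 889.05 / 1000
mdot = 40.008 kg/s


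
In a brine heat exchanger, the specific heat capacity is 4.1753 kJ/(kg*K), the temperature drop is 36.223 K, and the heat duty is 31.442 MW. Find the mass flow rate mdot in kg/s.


mdot = Q * 1000 / (cp * dT)
mdot = 31.442 * 1000 / (4.1753 * 36.223)
mdot = 207.89 kg/s


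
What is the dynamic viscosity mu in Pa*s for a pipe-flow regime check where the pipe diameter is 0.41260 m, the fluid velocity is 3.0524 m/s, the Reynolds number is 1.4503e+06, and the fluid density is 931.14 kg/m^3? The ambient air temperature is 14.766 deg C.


mu = rho * vel * D / Re
mu = 931.14 * 3.0524 * 0.41260 / 1.4503e+06
mu = 0.00080859 Pa*s


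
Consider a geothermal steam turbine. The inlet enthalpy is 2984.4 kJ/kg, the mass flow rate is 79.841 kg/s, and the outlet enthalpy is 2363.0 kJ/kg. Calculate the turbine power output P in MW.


P = mdot * (h_in - h_out) / 1000
P = 79.841 * (2984.4 - 2363.0) / 1000
P = 49.613 MW


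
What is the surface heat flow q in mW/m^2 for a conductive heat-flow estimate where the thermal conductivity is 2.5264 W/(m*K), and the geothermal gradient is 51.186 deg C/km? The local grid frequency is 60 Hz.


q = k * grad / 1000
q = 2.5264 * 51.186 / 1000
q = 0.1293163 W/m^2
Convert: 0.1293163 W/m^2 * 1000.0 = 129.32 mW/m^2
q = 129.32 mW/m^2


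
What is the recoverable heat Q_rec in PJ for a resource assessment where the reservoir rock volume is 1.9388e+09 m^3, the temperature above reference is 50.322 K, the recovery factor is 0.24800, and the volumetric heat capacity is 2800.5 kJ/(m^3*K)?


Step 1: Q_s = Vr*rhoc*dT/1e12 = 1.9388e+09*2800.5*50.322/1e12 = 273.2288 PJ
Step 2: Q_rec = Q_s * RF = 273.2288 * 0.248 = 67.761 PJ
Q_rec = 67.761 PJ


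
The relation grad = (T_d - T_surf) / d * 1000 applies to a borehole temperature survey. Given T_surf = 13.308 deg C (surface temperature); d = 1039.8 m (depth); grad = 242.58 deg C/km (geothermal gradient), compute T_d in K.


T_d = T_surf + grad * d / 1000
T_d = 13.308 + 242.58 * 1039.8 / 1000
T_d = 265.5427 deg C
Convert to K: 265.5427 + 273.15 = 538.69 K
T_d = 538.69 K


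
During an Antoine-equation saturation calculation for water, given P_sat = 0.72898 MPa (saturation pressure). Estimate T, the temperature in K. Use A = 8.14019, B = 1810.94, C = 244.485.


T = B / (A - log10(P_sat * 760 / 0.101325)) - C
T = 1810.94 / (8.14019 - log10(0.72898 * 760 / 0.101325)) - 244.485
T = 166.8700 deg C
Convert to K: 166.8700 + 273.15 = 440.02 K
T = 440.02 K


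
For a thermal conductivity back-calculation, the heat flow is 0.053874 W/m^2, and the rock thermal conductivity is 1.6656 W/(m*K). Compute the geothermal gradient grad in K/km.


grad = q / k * 1000
grad = 0.053874 / 1.6656 * 1000
grad = 32.34510 deg C/km
Convert: 32.34510 deg C/km * 1.0 = 32.345 K/km
grad = 32.345 K/km


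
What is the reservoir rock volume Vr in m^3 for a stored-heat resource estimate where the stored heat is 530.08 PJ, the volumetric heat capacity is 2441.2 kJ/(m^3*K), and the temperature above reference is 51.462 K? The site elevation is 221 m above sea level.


Vr = Q_s * 1e12 / (rhoc * dT)
Vr = 530.08 * 1e12 / (2441.2 * 51.462)
Vr = 4.2194e+09 m^3


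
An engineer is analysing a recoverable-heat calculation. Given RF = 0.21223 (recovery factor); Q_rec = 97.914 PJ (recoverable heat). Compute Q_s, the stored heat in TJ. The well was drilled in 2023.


Q_s = Q_rec / RF
Q_s = 97.914 / 0.21223
Q_s = 461.3580 PJ
Convert: 461.3580 PJ * 1000.0 = 4.6136e+05 TJ
Q_s = 4.6136e+05 TJ


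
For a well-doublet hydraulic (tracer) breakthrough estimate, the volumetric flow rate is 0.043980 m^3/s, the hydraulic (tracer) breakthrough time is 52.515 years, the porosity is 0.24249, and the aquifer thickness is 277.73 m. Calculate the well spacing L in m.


L = sqrt(t_bt*365.25*86400*3*Qv / (pi*hr*phi))
L = sqrt(52.515*365.25*86400*3*0.043980 / (pi*277.73*0.24249))
L = 1016.6 m


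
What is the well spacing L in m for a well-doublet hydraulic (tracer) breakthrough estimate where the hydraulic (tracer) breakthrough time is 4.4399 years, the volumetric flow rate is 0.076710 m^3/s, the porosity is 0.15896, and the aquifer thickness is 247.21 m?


L = sqrt(t_bt*365.25*86400*3*Qv / (pi*hr*phi))
L = sqrt(4.4399*365.25*86400*3*0.076710 / (pi*247.21*0.15896))
L = 511.06 m


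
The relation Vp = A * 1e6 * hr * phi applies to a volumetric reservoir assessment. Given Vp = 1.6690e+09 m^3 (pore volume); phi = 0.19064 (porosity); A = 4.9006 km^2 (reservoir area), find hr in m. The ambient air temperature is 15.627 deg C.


hr = Vp / (A * 1e6 * phi)
hr = 1.6690e+09 / (4.9006 * 1e6 * 0.19064)
hr = 1786.5 m


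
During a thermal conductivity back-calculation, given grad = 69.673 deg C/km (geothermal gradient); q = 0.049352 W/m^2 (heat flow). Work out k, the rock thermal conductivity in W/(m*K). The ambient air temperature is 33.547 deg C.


k = q / (grad / 1000)
k = 0.049352 / (69.673 / 1000)
k = 0.70834 W/(m*K)


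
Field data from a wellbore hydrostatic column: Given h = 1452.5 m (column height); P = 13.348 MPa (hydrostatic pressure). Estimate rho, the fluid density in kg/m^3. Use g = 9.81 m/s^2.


rho = P * 1e6 / (g * h)
rho = 13.348 * 1e6 / (9.81 * 1452.5)
rho = 936.77 kg/m^3


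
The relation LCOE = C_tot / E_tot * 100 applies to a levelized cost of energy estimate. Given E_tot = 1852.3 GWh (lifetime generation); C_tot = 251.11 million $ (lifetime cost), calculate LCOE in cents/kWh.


LCOE = C_tot / E_tot * 100
LCOE = 251.11 / 1852.3 * 100
LCOE = 13.557 cents/kWh


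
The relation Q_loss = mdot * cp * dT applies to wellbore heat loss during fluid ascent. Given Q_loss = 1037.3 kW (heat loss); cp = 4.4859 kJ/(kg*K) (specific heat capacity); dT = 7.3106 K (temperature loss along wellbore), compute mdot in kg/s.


mdot = Q_loss / (cp * dT)
mdot = 1037.3 / (4.4859 * 7.3106)
mdot = 31.630 kg/s


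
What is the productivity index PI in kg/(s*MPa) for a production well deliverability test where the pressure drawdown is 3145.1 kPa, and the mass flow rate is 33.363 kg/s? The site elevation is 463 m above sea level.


PI = mdot * 1000 / dP
PI = 33.363 * 1000 / 3145.1
PI = 10.608 kg/(s*MPa)


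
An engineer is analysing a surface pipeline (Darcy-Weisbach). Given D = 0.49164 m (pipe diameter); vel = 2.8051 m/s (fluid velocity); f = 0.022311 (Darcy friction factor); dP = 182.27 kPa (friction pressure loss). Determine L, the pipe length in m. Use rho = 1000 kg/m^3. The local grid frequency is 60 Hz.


L = dP*1000*D / (f*rho*vel^2/2)
L = 182.27*1000*0.49164 / (0.022311*1000*2.8051^2/2)
L = 1020.9 m


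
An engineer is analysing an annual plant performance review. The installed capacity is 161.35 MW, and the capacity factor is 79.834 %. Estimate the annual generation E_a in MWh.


E_a = CF / 100 * cap * 8760
E_a = 79.834 / 100 * 161.35 * 8760
E_a = 1.1284e+06 MWh


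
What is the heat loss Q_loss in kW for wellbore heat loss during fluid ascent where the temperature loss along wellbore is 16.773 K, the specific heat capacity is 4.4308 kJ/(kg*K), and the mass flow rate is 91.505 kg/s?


Q_loss = mdot * cp * dT
Q_loss = 91.505 * 4.4308 * 16.773
Q_loss = 6800.5 kW


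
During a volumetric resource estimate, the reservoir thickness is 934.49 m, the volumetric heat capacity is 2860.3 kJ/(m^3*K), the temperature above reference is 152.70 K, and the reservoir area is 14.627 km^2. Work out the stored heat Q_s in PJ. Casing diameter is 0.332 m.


Step 1: Vr = A*1e6*hr = 14.627*1e6*934.49 = 1.366879e+10 m^3
Step 2: Q_s = Vr*rhoc*dT/1e12 = 1.366879e+10*2860.3*152.7/1e12 = 5970.1 PJ
Q_s = 5970.1 PJ


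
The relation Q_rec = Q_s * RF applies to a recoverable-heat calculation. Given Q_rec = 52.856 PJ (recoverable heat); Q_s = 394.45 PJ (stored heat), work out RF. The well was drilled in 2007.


RF = Q_rec / Q_s
RF = 52.856 / 394.45
RF = 0.13400


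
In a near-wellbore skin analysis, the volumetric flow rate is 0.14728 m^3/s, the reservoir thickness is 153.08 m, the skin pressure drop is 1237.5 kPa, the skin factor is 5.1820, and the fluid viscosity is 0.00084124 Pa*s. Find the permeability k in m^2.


k = S*q*mu / (2*pi*dP_s*1000*hr)
k = 5.1820*0.14728*0.00084124 / (2*pi*1237.5*1000*153.08)
k = 5.3941e-13 m^2


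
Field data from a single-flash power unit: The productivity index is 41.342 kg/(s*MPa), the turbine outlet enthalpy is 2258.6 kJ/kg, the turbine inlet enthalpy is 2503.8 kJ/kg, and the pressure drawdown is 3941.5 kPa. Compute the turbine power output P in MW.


Step 1: mdot = PI * dP / 1000 = 41.342 * 3941.5 / 1000 = 162.9495 kg/s
Step 2: P = mdot*(h_in - h_out)/1000 = 162.9495*(2503.8 - 2258.6)/1000 = 39.955 MW
P = 39.955 MW


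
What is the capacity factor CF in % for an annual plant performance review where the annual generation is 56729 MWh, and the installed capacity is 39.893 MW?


CF = E_a / (cap * 8760) * 100
CF = 56729 / (39.893 * 8760) * 100
CF = 16.233 %


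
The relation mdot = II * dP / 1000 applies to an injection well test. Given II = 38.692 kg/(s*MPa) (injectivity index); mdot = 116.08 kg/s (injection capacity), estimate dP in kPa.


dP = mdot * 1000 / II
dP = 116.08 * 1000 / 38.692
dP = 3000.1 kPa


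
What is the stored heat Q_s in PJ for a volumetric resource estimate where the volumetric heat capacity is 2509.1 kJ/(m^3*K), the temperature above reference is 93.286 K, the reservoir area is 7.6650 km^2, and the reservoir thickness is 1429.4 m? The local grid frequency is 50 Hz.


Step 1: Vr = A*1e6*hr = 7.665*1e6*1429.4 = 1.095635e+10 m^3
Step 2: Q_s = Vr*rhoc*dT/1e12 = 1.095635e+10*2509.1*93.286/1e12 = 2564.5 PJ
Q_s = 2564.5 PJ


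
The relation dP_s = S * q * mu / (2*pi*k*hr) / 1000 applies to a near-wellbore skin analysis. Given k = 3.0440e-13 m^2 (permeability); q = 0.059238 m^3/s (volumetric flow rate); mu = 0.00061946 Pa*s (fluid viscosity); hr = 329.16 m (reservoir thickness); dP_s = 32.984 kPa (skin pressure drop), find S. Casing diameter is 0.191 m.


S = dP_s * 1000 * 2*pi*k*hr / (q*mu)
S = 32.984 * 1000 * 2*pi*3.0440e-13*329.16 / (0.059238*0.00061946)
S = 0.56588


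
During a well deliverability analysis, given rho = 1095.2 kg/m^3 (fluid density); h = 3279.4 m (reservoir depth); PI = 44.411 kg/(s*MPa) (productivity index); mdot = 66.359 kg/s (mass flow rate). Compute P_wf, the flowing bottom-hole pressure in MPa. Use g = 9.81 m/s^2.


Step 1: P_i = rho*g*h/1e6 = 1095.2*9.81*3279.4/1e6 = 35.23359 MPa
Step 2: P_wf = P_i - mdot/PI = 35.23359 - 66.359/44.411 = 33.739 MPa
P_wf = 33.739 MPa


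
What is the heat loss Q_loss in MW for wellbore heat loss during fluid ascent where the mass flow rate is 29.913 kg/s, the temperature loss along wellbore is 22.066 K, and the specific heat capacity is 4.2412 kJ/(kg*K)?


Q_loss = mdot * cp * dT
Q_loss = 29.913 * 4.2412 * 22.066
Q_loss = 2799.448 kW
Convert: 2799.448 kW * 0.001 = 2.7994 MW
Q_loss = 2.7994 MW


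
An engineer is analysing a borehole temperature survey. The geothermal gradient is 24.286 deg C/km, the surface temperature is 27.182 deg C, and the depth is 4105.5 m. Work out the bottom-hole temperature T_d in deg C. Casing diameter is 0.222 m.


T_d = T_surf + grad * d / 1000
T_d = 27.182 + 24.286 * 4105.5 / 1000
T_d = 126.89 deg C


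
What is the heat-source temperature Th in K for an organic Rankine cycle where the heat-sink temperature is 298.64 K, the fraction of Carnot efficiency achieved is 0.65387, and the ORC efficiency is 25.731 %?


Th = Tc / (1 - (eta_orc/100)/f)
Th = 298.64 / (1 - (25.731/100)/0.65387)
Th = 492.41 K


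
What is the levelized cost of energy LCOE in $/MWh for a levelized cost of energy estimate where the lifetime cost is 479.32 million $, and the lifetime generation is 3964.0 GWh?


LCOE = C_tot / E_tot * 100
LCOE = 479.32 / 3964.0 * 100
LCOE = 12.09183 cents/kWh
Convert: 12.09183 cents/kWh * 10.0 = 120.92 $/MWh
LCOE = 120.92 $/MWh


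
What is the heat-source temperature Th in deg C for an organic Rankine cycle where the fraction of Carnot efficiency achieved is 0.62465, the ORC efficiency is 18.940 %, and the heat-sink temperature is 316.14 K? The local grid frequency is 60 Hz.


Th = Tc / (1 - (eta_orc/100)/f)
Th = 316.14 / (1 - (18.940/100)/0.62465)
Th = 453.7090 K
Convert to deg C: 453.7090 - 273.15 = 180.56 deg C
Th = 180.56 deg C


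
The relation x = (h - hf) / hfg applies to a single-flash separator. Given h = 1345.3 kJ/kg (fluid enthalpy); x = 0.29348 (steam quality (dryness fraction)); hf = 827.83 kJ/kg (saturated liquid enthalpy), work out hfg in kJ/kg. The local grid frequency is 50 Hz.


hfg = (h - hf) / x
hfg = (1345.3 - 827.83) / 0.29348
hfg = 1763.2 kJ/kg


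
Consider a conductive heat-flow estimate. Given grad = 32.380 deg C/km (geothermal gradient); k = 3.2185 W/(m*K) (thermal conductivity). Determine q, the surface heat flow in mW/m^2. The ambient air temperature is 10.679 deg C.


q = k * grad / 1000
q = 3.2185 * 32.380 / 1000
q = 0.1042150 W/m^2
Convert: 0.1042150 W/m^2 * 1000.0 = 104.22 mW/m^2
q = 104.22 mW/m^2


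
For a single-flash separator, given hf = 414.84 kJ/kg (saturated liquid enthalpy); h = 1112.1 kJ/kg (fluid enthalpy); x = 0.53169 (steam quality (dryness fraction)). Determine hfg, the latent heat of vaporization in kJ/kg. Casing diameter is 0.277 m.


hfg = (h - hf) / x
hfg = (1112.1 - 414.84) / 0.53169
hfg = 1311.4 kJ/kg


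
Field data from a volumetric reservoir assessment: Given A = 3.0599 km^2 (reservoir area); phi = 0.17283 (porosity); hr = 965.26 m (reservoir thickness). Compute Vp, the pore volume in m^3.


Vp = A * 1e6 * hr * phi
Vp = 3.0599 * 1e6 * 965.26 * 0.17283
Vp = 5.1047e+08 m^3


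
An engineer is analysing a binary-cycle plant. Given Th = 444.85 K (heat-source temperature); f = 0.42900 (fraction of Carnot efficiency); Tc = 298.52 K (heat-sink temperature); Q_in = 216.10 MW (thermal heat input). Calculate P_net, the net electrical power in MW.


Step 1: eta = (1 - Tc/Th)*f = (1 - 298.52/444.85)*0.429 = 0.1411163
Step 2: P_net = eta * Q_in = 0.1411163 * 216.1 = 30.495 MW
P_net = 30.495 MW


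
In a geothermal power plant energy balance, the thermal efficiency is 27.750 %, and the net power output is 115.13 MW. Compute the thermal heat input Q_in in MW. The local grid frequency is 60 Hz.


Q_in = W_net / (eta / 100)
Q_in = 115.13 / (27.750 / 100)
Q_in = 414.88 MW


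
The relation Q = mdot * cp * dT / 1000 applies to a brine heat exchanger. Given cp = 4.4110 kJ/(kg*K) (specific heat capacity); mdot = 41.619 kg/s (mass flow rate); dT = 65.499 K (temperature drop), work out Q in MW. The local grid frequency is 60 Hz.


Q = mdot * cp * dT / 1000
Q = 41.619 * 4.4110 * 65.499 / 1000
Q = 12.024 MW


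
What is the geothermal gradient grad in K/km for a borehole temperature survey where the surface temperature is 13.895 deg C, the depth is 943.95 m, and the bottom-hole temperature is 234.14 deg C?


grad = (T_d - T_surf) / d * 1000
grad = (234.14 - 13.895) / 943.95 * 1000
grad = 233.3227 deg C/km
Convert: 233.3227 deg C/km * 1.0 = 233.32 K/km
grad = 233.32 K/km


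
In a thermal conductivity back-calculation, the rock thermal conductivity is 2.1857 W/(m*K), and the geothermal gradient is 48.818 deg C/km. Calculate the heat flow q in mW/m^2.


q = k * grad / 1000
q = 2.1857 * 48.818 / 1000
q = 0.1067015 W/m^2
Convert: 0.1067015 W/m^2 * 1000.0 = 106.70 mW/m^2
q = 106.70 mW/m^2


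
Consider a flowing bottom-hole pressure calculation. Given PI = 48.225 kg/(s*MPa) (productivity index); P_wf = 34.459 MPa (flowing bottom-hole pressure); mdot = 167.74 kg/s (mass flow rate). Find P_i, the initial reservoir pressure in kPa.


P_i = P_wf + mdot / PI
P_i = 34.459 + 167.74 / 48.225
P_i = 37.93728 MPa
Convert: 37.93728 MPa * 1000.0 = 37937 kPa
P_i = 37937 kPa


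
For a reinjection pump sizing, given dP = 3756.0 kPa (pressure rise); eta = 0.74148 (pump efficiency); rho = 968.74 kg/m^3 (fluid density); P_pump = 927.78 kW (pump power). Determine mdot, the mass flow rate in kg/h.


mdot = P_pump * rho * eta / dP
mdot = 927.78 * 968.74 * 0.74148 / 3756.0
mdot = 177.4296 kg/s
Convert: 177.4296 kg/s * 3600.0 = 6.3875e+05 kg/h
mdot = 6.3875e+05 kg/h


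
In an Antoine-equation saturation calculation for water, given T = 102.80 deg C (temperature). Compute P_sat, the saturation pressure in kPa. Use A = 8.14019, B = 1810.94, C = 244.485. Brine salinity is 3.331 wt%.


P_sat = 10^(A - B/(C + T)) / 760 * 0.101325
P_sat = 10^(8.14019 - 1810.94/(244.485 + 102.80)) / 760 * 0.101325
P_sat = 0.1123385 MPa
Convert: 0.1123385 MPa * 1000.0 = 112.34 kPa
P_sat = 112.34 kPa


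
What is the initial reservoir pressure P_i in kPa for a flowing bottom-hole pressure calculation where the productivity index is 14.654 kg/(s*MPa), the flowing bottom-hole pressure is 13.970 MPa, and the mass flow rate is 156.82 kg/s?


P_i = P_wf + mdot / PI
P_i = 13.970 + 156.82 / 14.654
P_i = 24.67151 MPa
Convert: 24.67151 MPa * 1000.0 = 24672 kPa
P_i = 24672 kPa


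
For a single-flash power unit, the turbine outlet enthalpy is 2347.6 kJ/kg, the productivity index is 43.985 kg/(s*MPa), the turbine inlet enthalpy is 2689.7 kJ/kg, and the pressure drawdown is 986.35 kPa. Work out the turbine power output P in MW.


Step 1: mdot = PI * dP / 1000 = 43.985 * 986.35 / 1000 = 43.38460 kg/s
Step 2: P = mdot*(h_in - h_out)/1000 = 43.38460*(2689.7 - 2347.6)/1000 = 14.842 MW
P = 14.842 MW


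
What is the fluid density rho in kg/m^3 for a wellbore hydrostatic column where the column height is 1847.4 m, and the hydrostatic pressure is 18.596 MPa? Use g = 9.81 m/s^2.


rho = P * 1e6 / (g * h)
rho = 18.596 * 1e6 / (9.81 * 1847.4)
rho = 1026.1 kg/m^3


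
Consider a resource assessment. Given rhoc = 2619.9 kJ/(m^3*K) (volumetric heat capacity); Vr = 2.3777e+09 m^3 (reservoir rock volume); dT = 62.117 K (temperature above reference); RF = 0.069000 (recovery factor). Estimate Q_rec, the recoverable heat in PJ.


Step 1: Q_s = Vr*rhoc*dT/1e12 = 2.3777e+09*2619.9*62.117/1e12 = 386.9477 PJ
Step 2: Q_rec = Q_s * RF = 386.9477 * 0.069 = 26.699 PJ
Q_rec = 26.699 PJ


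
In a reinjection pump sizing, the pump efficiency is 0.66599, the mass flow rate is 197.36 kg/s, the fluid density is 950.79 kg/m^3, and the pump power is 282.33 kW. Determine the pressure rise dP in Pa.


dP = P_pump * rho * eta / mdot
dP = 282.33 * 950.79 * 0.66599 / 197.36
dP = 905.8373 kPa
Convert: 905.8373 kPa * 1000.0 = 9.0584e+05 Pa
dP = 9.0584e+05 Pa


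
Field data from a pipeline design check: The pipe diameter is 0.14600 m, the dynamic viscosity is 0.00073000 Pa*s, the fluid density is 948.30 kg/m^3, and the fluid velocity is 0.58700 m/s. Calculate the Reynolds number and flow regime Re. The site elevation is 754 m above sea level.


Step 1: Re = rho*vel*D/mu = 948.3*0.587*0.146/0.00073 = 1.1133e+05
Step 2: Re = 1.1133e+05 > 4000, so flow is turbulent.
Re = 1.1133e+05 (turbulent)


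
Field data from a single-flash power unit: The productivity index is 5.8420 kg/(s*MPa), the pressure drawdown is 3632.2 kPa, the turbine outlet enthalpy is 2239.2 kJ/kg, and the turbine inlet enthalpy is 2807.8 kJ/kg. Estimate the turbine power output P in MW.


Step 1: mdot = PI * dP / 1000 = 5.842 * 3632.2 / 1000 = 21.21931 kg/s
Step 2: P = mdot*(h_in - h_out)/1000 = 21.21931*(2807.8 - 2239.2)/1000 = 12.065 MW
P = 12.065 MW


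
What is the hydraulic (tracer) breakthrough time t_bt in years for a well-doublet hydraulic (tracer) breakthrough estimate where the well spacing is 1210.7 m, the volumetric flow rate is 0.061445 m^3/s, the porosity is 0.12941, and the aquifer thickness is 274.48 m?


t_bt = pi * hr * phi * L^2 / (3 * Qv) / (365.25*86400)
t_bt = pi * 274.48 * 0.12941 * 1210.7^2 / (3 * 0.061445) / (365.25*86400)
t_bt = 28.118 years


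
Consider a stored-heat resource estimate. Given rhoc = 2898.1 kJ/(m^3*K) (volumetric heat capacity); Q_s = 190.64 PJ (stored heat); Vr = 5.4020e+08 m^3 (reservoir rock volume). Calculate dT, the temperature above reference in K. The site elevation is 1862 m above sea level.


dT = Q_s * 1e12 / (Vr * rhoc)
dT = 190.64 * 1e12 / (5.4020e+08 * 2898.1)
dT = 121.77 K


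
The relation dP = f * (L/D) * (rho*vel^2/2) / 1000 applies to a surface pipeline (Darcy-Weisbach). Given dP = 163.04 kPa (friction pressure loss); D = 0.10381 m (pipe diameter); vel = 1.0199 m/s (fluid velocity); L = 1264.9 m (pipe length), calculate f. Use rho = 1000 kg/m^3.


f = dP*1000 / ((L/D)*(rho*vel^2/2))
f = 163.04*1000 / ((1264.9/0.10381)*(1000*1.0199^2/2))
f = 0.025727
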